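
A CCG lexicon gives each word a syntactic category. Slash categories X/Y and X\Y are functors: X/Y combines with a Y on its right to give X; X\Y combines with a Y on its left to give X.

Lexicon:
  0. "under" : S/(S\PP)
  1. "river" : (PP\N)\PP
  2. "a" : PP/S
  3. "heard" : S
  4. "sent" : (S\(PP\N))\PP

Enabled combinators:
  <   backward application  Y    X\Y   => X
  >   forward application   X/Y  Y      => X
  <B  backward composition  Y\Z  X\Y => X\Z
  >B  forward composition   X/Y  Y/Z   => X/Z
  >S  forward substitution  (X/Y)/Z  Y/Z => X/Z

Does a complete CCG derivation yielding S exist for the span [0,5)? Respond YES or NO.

YES

[0,5] S   >
  [0,1] "under" : S/(S\PP)
  [1,5] S\PP   <B
    [1,2] "river" : (PP\N)\PP
    [2,5] S\(PP\N)   <
      [2,4] PP   >
        [2,3] "a" : PP/S
        [3,4] "heard" : S
      [4,5] "sent" : (S\(PP\N))\PP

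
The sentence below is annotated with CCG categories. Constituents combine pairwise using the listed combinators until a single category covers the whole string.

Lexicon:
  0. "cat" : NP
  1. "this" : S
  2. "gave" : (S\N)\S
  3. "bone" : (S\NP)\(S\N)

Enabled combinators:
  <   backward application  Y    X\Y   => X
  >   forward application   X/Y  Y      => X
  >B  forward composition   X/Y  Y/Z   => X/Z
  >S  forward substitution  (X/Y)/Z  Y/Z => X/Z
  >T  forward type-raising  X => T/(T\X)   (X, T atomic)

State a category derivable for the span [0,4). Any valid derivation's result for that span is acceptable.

[0,4] S   >
  [0,1] S/(S\NP)   >T
    [0,1] "cat" : NP
  [1,4] S\NP   <
    [1,3] S\N   <
      [1,2] "this" : S
      [2,3] "gave" : (S\N)\S
    [3,4] "bone" : (S\NP)\(S\N)

S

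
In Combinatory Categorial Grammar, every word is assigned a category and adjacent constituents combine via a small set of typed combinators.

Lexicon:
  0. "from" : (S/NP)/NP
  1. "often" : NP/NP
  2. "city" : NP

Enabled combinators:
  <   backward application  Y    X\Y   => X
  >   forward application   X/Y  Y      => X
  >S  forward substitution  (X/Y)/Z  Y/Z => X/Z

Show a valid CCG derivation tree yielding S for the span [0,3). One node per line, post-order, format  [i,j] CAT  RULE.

[0,3] S   >
  [0,2] S/NP   >S
    [0,1] "from" : (S/NP)/NP
    [1,2] "often" : NP/NP
  [2,3] "city" : NP

[0,1] (S/NP)/NP  lex  "from"
[1,2] NP/NP  lex  "often"
[0,2] S/NP  >S  k=1
[2,3] NP  lex  "city"
[0,3] S  >  k=2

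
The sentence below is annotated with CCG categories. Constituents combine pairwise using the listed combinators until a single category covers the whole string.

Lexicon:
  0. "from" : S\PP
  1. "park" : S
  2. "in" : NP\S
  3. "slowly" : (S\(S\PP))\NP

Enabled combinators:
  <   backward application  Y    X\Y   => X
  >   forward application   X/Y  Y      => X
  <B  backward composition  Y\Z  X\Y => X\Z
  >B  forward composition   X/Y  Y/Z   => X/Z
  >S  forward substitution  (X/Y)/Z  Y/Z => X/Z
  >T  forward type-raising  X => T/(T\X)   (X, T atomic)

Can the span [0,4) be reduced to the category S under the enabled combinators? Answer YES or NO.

YES

[0,4] S   <
  [0,1] "from" : S\PP
  [1,4] S\(S\PP)   <
    [1,3] NP   <
      [1,2] "park" : S
      [2,3] "in" : NP\S
    [3,4] "slowly" : (S\(S\PP))\NP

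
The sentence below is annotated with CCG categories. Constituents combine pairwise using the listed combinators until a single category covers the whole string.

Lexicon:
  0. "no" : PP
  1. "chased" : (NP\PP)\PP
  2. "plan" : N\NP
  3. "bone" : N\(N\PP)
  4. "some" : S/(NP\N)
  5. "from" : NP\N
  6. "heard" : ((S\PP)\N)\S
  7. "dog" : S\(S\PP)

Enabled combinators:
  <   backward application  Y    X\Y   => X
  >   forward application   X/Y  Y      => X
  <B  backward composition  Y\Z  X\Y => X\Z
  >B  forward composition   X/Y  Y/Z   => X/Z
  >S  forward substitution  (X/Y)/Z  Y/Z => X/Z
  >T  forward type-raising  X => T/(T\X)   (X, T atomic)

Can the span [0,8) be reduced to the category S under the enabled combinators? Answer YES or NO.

[0,8] S   <
  [0,4] N   <
    [0,3] N\PP   <B
      [0,2] NP\PP   <
        [0,1] "no" : PP
        [1,2] "chased" : (NP\PP)\PP
      [2,3] "plan" : N\NP
    [3,4] "bone" : N\(N\PP)
  [4,8] S\N   <B
    [4,7] (S\PP)\N   <
      [4,6] S   >
        [4,5] "some" : S/(NP\N)
        [5,6] "from" : NP\N
      [6,7] "heard" : ((S\PP)\N)\S
    [7,8] "dog" : S\(S\PP)

YES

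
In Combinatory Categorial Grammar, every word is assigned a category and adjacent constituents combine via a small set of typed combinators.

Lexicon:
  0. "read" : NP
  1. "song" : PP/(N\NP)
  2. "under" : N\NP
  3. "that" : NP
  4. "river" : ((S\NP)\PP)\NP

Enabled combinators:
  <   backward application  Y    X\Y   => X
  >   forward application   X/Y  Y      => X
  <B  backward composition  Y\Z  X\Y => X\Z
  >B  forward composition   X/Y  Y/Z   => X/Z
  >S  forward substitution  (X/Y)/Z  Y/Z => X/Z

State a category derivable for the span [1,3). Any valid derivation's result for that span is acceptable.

PP

[0,5] S   <
  [0,1] "read" : NP
  [1,5] S\NP   <
    [1,3] PP   >
      [1,2] "song" : PP/(N\NP)
      [2,3] "under" : N\NP
    [3,5] (S\NP)\PP   <
      [3,4] "that" : NP
      [4,5] "river" : ((S\NP)\PP)\NP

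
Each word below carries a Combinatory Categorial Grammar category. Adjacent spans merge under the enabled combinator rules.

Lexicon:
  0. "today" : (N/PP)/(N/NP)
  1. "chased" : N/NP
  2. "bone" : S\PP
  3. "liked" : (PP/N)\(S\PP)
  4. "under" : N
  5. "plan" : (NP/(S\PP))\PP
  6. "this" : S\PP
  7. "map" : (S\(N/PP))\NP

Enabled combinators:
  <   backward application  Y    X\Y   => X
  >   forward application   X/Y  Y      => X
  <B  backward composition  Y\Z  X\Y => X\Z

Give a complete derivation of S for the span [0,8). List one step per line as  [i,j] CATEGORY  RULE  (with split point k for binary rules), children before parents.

[0,8] S   <
  [0,2] N/PP   >
    [0,1] "today" : (N/PP)/(N/NP)
    [1,2] "chased" : N/NP
  [2,8] S\(N/PP)   <
    [2,7] NP   >
      [2,6] NP/(S\PP)   <
        [2,5] PP   >
          [2,4] PP/N   <
            [2,3] "bone" : S\PP
            [3,4] "liked" : (PP/N)\(S\PP)
          [4,5] "under" : N
        [5,6] "plan" : (NP/(S\PP))\PP
      [6,7] "this" : S\PP
    [7,8] "map" : (S\(N/PP))\NP

[0,1] (N/PP)/(N/NP)  lex  "today"
[1,2] N/NP  lex  "chased"
[0,2] N/PP  >  k=1
[2,3] S\PP  lex  "bone"
[3,4] (PP/N)\(S\PP)  lex  "liked"
[2,4] PP/N  <  k=3
[4,5] N  lex  "under"
[2,5] PP  >  k=4
[5,6] (NP/(S\PP))\PP  lex  "plan"
[2,6] NP/(S\PP)  <  k=5
[6,7] S\PP  lex  "this"
[2,7] NP  >  k=6
[7,8] (S\(N/PP))\NP  lex  "map"
[2,8] S\(N/PP)  <  k=7
[0,8] S  <  k=2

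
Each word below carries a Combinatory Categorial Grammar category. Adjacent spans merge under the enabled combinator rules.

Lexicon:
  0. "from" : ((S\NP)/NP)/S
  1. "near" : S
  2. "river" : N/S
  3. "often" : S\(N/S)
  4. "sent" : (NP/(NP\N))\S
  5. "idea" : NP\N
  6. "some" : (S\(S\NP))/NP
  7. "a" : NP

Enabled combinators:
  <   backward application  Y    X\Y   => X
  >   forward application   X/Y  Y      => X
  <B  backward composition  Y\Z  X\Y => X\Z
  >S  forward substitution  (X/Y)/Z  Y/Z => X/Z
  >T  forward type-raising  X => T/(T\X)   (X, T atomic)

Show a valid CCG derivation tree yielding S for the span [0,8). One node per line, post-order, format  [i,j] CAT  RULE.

[0,1] ((S\NP)/NP)/S  lex  "from"
[1,2] S  lex  "near"
[0,2] (S\NP)/NP  >  k=1
[2,3] N/S  lex  "river"
[3,4] S\(N/S)  lex  "often"
[2,4] S  <  k=3
[4,5] (NP/(NP\N))\S  lex  "sent"
[2,5] NP/(NP\N)  <  k=4
[5,6] NP\N  lex  "idea"
[2,6] NP  >  k=5
[0,6] S\NP  >  k=2
[6,7] (S\(S\NP))/NP  lex  "some"
[7,8] NP  lex  "a"
[6,8] S\(S\NP)  >  k=7
[0,8] S  <  k=6

[0,8] S   <
  [0,6] S\NP   >
    [0,2] (S\NP)/NP   >
      [0,1] "from" : ((S\NP)/NP)/S
      [1,2] "near" : S
    [2,6] NP   >
      [2,5] NP/(NP\N)   <
        [2,4] S   <
          [2,3] "river" : N/S
          [3,4] "often" : S\(N/S)
        [4,5] "sent" : (NP/(NP\N))\S
      [5,6] "idea" : NP\N
  [6,8] S\(S\NP)   >
    [6,7] "some" : (S\(S\NP))/NP
    [7,8] "a" : NP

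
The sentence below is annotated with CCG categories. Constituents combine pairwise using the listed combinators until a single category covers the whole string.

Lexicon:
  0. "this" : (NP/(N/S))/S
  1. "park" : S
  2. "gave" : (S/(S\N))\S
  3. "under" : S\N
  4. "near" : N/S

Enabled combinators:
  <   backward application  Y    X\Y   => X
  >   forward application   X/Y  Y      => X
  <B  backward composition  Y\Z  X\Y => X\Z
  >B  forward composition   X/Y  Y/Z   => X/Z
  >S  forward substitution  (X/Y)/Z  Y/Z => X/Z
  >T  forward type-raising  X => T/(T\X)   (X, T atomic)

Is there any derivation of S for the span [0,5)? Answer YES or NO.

NO

(NP/(N/S))/S S (S/(S\N))\S S\N N/S
CKY chart[0,5] = {N/(N\NP), NP, NP/(NP\NP), PP/(PP\NP), S/(S\NP)}; S ∉ chart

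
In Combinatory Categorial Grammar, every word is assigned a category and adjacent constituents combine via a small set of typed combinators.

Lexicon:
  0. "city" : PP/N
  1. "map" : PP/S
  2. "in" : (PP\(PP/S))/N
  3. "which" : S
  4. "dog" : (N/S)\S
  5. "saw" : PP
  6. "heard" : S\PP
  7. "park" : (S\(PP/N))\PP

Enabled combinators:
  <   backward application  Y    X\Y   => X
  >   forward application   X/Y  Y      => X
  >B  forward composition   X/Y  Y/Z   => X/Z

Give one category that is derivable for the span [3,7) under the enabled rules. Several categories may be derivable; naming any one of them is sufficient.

N

[0,8] S   <
  [0,1] "city" : PP/N
  [1,8] S\(PP/N)   <
    [1,7] PP   <
      [1,2] "map" : PP/S
      [2,7] PP\(PP/S)   >
        [2,3] "in" : (PP\(PP/S))/N
        [3,7] N   >
          [3,5] N/S   <
            [3,4] "which" : S
            [4,5] "dog" : (N/S)\S
          [5,7] S   <
            [5,6] "saw" : PP
            [6,7] "heard" : S\PP
    [7,8] "park" : (S\(PP/N))\PP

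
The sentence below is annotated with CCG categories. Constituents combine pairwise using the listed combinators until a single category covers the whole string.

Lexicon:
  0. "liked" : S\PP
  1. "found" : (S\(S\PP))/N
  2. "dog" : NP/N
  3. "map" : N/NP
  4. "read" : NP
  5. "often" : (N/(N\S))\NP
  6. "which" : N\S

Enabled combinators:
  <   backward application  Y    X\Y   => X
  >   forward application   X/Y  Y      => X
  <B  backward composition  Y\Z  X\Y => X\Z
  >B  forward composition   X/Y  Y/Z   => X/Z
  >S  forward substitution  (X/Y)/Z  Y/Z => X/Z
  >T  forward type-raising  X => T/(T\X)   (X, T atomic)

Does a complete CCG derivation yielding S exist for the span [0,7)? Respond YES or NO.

[0,7] S   <
  [0,1] "liked" : S\PP
  [1,7] S\(S\PP)   >
    [1,2] "found" : (S\(S\PP))/N
    [2,7] N   >
      [2,6] N/(N\S)   <
        [2,5] NP   >
          [2,3] "dog" : NP/N
          [3,5] N   >
            [3,4] "map" : N/NP
            [4,5] "read" : NP
        [5,6] "often" : (N/(N\S))\NP
      [6,7] "which" : N\S

YES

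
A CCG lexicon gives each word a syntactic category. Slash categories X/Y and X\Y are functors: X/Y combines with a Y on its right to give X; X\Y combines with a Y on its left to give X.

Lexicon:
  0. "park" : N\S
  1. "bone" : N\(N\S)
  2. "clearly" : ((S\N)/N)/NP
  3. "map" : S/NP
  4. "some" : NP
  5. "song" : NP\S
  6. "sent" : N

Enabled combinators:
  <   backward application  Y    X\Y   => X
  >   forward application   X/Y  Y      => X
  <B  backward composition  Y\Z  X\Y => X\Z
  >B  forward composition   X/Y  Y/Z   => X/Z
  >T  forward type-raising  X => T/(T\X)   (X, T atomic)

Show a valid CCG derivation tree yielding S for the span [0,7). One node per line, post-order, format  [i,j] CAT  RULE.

[0,7] S   <
  [0,2] N   <
    [0,1] "park" : N\S
    [1,2] "bone" : N\(N\S)
  [2,7] S\N   >
    [2,6] (S\N)/N   >
      [2,3] "clearly" : ((S\N)/N)/NP
      [3,6] NP   <
        [3,5] S   >
          [3,4] "map" : S/NP
          [4,5] "some" : NP
        [5,6] "song" : NP\S
    [6,7] "sent" : N

[0,1] N\S  lex  "park"
[1,2] N\(N\S)  lex  "bone"
[0,2] N  <  k=1
[2,3] ((S\N)/N)/NP  lex  "clearly"
[3,4] S/NP  lex  "map"
[4,5] NP  lex  "some"
[3,5] S  >  k=4
[5,6] NP\S  lex  "song"
[3,6] NP  <  k=5
[2,6] (S\N)/N  >  k=3
[6,7] N  lex  "sent"
[2,7] S\N  >  k=6
[0,7] S  <  k=2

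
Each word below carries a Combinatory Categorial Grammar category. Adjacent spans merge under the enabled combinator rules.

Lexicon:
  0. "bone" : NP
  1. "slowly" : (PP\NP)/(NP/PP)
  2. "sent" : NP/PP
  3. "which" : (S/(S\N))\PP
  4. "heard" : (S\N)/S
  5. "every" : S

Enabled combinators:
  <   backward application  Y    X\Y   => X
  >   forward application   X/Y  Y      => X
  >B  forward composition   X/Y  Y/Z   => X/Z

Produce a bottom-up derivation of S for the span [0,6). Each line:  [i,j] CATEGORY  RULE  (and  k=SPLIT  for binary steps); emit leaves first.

[0,1] NP  lex  "bone"
[1,2] (PP\NP)/(NP/PP)  lex  "slowly"
[2,3] NP/PP  lex  "sent"
[1,3] PP\NP  >  k=2
[0,3] PP  <  k=1
[3,4] (S/(S\N))\PP  lex  "which"
[0,4] S/(S\N)  <  k=3
[4,5] (S\N)/S  lex  "heard"
[5,6] S  lex  "every"
[4,6] S\N  >  k=5
[0,6] S  >  k=4

[0,6] S   >
  [0,4] S/(S\N)   <
    [0,3] PP   <
      [0,1] "bone" : NP
      [1,3] PP\NP   >
        [1,2] "slowly" : (PP\NP)/(NP/PP)
        [2,3] "sent" : NP/PP
    [3,4] "which" : (S/(S\N))\PP
  [4,6] S\N   >
    [4,5] "heard" : (S\N)/S
    [5,6] "every" : S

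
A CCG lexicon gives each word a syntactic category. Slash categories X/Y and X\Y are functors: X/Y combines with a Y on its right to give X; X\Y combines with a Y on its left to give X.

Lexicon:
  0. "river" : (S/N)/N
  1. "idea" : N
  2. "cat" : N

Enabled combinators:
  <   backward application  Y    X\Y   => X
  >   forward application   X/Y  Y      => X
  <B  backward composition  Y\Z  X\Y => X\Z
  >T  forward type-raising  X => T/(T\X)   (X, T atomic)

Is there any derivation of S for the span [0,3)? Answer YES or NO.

YES

[0,3] S   >
  [0,2] S/N   >
    [0,1] "river" : (S/N)/N
    [1,2] "idea" : N
  [2,3] "cat" : N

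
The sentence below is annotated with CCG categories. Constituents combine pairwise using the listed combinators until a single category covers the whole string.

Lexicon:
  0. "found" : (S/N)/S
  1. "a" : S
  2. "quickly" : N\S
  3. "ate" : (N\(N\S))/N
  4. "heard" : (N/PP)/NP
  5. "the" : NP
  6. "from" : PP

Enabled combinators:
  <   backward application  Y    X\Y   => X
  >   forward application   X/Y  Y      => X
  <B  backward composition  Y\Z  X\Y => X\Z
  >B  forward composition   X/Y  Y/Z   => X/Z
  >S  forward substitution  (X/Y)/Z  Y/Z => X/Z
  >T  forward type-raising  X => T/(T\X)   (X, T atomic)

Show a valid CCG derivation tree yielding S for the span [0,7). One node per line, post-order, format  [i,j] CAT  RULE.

[0,7] S   >
  [0,2] S/N   >
    [0,1] "found" : (S/N)/S
    [1,2] "a" : S
  [2,7] N   <
    [2,3] "quickly" : N\S
    [3,7] N\(N\S)   >
      [3,4] "ate" : (N\(N\S))/N
      [4,7] N   >
        [4,6] N/PP   >
          [4,5] "heard" : (N/PP)/NP
          [5,6] "the" : NP
        [6,7] "from" : PP

[0,1] (S/N)/S  lex  "found"
[1,2] S  lex  "a"
[0,2] S/N  >  k=1
[2,3] N\S  lex  "quickly"
[3,4] (N\(N\S))/N  lex  "ate"
[4,5] (N/PP)/NP  lex  "heard"
[5,6] NP  lex  "the"
[4,6] N/PP  >  k=5
[6,7] PP  lex  "from"
[4,7] N  >  k=6
[3,7] N\(N\S)  >  k=4
[2,7] N  <  k=3
[0,7] S  >  k=2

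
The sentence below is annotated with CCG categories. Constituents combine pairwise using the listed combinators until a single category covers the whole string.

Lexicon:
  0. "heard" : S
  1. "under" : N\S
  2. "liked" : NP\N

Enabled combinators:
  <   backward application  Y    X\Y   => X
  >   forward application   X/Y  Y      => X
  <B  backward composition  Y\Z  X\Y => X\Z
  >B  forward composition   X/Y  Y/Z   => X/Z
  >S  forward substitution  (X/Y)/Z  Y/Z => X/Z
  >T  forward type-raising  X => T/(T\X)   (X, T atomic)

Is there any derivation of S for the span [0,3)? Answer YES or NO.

S N\S NP\N
CKY chart[0,3] = {N/(N\NP), NP, NP/(NP\NP), PP/(PP\NP), S/(S\NP)}; S ∉ chart

NO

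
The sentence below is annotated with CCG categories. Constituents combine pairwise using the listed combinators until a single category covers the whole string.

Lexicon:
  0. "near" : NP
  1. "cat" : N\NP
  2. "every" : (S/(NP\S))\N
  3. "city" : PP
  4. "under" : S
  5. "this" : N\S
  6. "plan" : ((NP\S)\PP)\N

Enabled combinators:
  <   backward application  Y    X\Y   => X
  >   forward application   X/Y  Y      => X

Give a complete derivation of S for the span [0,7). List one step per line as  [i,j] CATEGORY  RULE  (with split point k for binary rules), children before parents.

[0,7] S   >
  [0,3] S/(NP\S)   <
    [0,2] N   <
      [0,1] "near" : NP
      [1,2] "cat" : N\NP
    [2,3] "every" : (S/(NP\S))\N
  [3,7] NP\S   <
    [3,4] "city" : PP
    [4,7] (NP\S)\PP   <
      [4,6] N   <
        [4,5] "under" : S
        [5,6] "this" : N\S
      [6,7] "plan" : ((NP\S)\PP)\N

[0,1] NP  lex  "near"
[1,2] N\NP  lex  "cat"
[0,2] N  <  k=1
[2,3] (S/(NP\S))\N  lex  "every"
[0,3] S/(NP\S)  <  k=2
[3,4] PP  lex  "city"
[4,5] S  lex  "under"
[5,6] N\S  lex  "this"
[4,6] N  <  k=5
[6,7] ((NP\S)\PP)\N  lex  "plan"
[4,7] (NP\S)\PP  <  k=6
[3,7] NP\S  <  k=4
[0,7] S  >  k=3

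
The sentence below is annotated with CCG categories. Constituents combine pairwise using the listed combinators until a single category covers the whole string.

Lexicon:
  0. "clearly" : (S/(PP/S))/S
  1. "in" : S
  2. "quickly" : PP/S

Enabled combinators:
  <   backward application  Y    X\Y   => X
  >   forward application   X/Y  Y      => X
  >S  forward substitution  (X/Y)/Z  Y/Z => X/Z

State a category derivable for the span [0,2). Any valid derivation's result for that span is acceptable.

[0,3] S   >
  [0,2] S/(PP/S)   >
    [0,1] "clearly" : (S/(PP/S))/S
    [1,2] "in" : S
  [2,3] "quickly" : PP/S

S/(PP/S)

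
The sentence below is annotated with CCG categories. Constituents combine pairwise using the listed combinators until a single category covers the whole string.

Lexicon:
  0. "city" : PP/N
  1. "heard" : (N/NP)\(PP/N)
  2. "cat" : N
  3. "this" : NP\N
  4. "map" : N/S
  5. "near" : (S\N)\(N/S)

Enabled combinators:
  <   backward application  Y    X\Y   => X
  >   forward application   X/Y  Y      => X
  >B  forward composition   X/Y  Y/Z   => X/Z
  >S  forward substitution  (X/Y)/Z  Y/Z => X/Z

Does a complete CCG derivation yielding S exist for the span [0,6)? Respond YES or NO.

[0,6] S   <
  [0,4] N   >
    [0,2] N/NP   <
      [0,1] "city" : PP/N
      [1,2] "heard" : (N/NP)\(PP/N)
    [2,4] NP   <
      [2,3] "cat" : N
      [3,4] "this" : NP\N
  [4,6] S\N   <
    [4,5] "map" : N/S
    [5,6] "near" : (S\N)\(N/S)

YES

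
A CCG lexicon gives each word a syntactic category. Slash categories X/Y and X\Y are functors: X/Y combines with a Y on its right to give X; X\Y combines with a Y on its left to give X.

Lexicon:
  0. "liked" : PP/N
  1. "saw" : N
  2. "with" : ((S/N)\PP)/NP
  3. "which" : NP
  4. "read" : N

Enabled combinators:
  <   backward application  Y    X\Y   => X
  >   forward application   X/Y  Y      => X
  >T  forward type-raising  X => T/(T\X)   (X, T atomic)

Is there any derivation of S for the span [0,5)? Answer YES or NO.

YES

[0,5] S   >
  [0,4] S/N   <
    [0,2] PP   >
      [0,1] "liked" : PP/N
      [1,2] "saw" : N
    [2,4] (S/N)\PP   >
      [2,3] "with" : ((S/N)\PP)/NP
      [3,4] "which" : NP
  [4,5] "read" : N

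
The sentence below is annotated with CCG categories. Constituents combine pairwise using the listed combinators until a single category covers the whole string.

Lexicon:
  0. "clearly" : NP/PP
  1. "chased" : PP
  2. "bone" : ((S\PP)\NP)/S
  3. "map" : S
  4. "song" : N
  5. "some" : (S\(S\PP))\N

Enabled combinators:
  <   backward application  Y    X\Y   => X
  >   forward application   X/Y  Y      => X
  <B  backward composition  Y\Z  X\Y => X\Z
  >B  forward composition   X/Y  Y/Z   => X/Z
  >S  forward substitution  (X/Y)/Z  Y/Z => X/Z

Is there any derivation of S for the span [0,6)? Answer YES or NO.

[0,6] S   <
  [0,4] S\PP   <
    [0,2] NP   >
      [0,1] "clearly" : NP/PP
      [1,2] "chased" : PP
    [2,4] (S\PP)\NP   >
      [2,3] "bone" : ((S\PP)\NP)/S
      [3,4] "map" : S
  [4,6] S\(S\PP)   <
    [4,5] "song" : N
    [5,6] "some" : (S\(S\PP))\N

YES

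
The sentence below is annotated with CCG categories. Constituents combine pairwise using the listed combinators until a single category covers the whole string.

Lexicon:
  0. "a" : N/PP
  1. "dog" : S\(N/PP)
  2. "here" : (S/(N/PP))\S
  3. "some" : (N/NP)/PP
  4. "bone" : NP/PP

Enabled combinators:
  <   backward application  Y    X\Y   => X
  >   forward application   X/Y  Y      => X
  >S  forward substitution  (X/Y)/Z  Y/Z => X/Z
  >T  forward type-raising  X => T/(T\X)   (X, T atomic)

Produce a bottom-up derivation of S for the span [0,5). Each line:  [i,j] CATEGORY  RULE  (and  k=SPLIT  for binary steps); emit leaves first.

[0,1] N/PP  lex  "a"
[1,2] S\(N/PP)  lex  "dog"
[0,2] S  <  k=1
[2,3] (S/(N/PP))\S  lex  "here"
[0,3] S/(N/PP)  <  k=2
[3,4] (N/NP)/PP  lex  "some"
[4,5] NP/PP  lex  "bone"
[3,5] N/PP  >S  k=4
[0,5] S  >  k=3

[0,5] S   >
  [0,3] S/(N/PP)   <
    [0,2] S   <
      [0,1] "a" : N/PP
      [1,2] "dog" : S\(N/PP)
    [2,3] "here" : (S/(N/PP))\S
  [3,5] N/PP   >S
    [3,4] "some" : (N/NP)/PP
    [4,5] "bone" : NP/PP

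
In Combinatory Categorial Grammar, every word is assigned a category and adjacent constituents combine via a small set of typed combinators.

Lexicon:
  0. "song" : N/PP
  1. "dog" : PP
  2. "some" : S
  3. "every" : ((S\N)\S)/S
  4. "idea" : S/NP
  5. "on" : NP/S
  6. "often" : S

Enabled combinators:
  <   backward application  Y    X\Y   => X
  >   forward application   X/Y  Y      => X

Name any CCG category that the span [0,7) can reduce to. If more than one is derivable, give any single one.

[0,7] S   <
  [0,2] N   >
    [0,1] "song" : N/PP
    [1,2] "dog" : PP
  [2,7] S\N   <
    [2,3] "some" : S
    [3,7] (S\N)\S   >
      [3,4] "every" : ((S\N)\S)/S
      [4,7] S   >
        [4,5] "idea" : S/NP
        [5,7] NP   >
          [5,6] "on" : NP/S
          [6,7] "often" : S

S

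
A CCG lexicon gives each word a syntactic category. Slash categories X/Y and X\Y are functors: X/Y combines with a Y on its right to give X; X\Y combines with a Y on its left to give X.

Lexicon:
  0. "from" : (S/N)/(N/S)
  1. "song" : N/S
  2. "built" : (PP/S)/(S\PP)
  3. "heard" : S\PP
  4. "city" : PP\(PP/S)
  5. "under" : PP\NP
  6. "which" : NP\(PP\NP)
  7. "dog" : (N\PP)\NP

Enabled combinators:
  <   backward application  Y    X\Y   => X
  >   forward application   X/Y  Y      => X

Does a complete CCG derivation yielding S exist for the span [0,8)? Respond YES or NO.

[0,8] S   >
  [0,2] S/N   >
    [0,1] "from" : (S/N)/(N/S)
    [1,2] "song" : N/S
  [2,8] N   <
    [2,5] PP   <
      [2,4] PP/S   >
        [2,3] "built" : (PP/S)/(S\PP)
        [3,4] "heard" : S\PP
      [4,5] "city" : PP\(PP/S)
    [5,8] N\PP   <
      [5,7] NP   <
        [5,6] "under" : PP\NP
        [6,7] "which" : NP\(PP\NP)
      [7,8] "dog" : (N\PP)\NP

YES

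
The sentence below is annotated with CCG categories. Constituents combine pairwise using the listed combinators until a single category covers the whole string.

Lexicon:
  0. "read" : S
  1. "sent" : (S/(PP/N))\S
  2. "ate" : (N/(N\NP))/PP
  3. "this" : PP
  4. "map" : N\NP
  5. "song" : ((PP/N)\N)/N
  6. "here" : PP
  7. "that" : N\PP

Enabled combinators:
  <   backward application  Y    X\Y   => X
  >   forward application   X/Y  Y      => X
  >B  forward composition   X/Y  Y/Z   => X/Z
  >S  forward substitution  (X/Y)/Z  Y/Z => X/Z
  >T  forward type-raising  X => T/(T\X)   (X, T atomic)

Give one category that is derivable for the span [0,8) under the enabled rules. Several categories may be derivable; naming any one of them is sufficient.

[0,8] S   >
  [0,2] S/(PP/N)   <
    [0,1] "read" : S
    [1,2] "sent" : (S/(PP/N))\S
  [2,8] PP/N   <
    [2,5] N   >
      [2,4] N/(N\NP)   >
        [2,3] "ate" : (N/(N\NP))/PP
        [3,4] "this" : PP
      [4,5] "map" : N\NP
    [5,8] (PP/N)\N   >
      [5,6] "song" : ((PP/N)\N)/N
      [6,8] N   <
        [6,7] "here" : PP
        [7,8] "that" : N\PP

S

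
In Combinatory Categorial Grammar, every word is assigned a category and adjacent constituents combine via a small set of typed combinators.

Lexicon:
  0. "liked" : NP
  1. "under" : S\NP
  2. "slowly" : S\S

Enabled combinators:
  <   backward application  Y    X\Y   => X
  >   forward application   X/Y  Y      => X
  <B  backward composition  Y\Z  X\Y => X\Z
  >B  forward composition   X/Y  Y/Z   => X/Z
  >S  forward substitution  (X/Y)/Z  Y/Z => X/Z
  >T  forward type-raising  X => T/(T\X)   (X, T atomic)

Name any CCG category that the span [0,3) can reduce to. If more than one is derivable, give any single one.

[0,3] S   >
  [0,1] S/(S\NP)   >T
    [0,1] "liked" : NP
  [1,3] S\NP   <B
    [1,2] "under" : S\NP
    [2,3] "slowly" : S\S

S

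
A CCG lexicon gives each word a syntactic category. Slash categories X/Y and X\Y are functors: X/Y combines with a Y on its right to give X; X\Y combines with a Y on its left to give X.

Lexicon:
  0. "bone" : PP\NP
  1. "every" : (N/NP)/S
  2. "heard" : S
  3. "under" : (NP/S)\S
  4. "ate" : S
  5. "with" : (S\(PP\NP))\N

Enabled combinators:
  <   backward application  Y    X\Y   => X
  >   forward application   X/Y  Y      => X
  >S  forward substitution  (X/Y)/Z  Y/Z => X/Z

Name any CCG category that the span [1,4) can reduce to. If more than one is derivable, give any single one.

[0,6] S   <
  [0,1] "bone" : PP\NP
  [1,6] S\(PP\NP)   <
    [1,5] N   >
      [1,4] N/S   >S
        [1,2] "every" : (N/NP)/S
        [2,4] NP/S   <
          [2,3] "heard" : S
          [3,4] "under" : (NP/S)\S
      [4,5] "ate" : S
    [5,6] "with" : (S\(PP\NP))\N

N/S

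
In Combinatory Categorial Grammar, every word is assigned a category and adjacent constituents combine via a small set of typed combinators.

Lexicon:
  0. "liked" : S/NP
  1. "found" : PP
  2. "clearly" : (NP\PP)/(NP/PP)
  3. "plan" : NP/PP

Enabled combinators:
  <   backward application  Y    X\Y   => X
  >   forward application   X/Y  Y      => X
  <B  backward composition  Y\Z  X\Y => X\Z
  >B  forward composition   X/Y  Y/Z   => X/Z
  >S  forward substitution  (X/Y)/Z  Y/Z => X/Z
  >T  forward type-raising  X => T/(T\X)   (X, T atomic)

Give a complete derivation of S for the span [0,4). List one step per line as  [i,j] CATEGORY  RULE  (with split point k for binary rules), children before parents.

[0,1] S/NP  lex  "liked"
[1,2] PP  lex  "found"
[1,2] NP/(NP\PP)  >T
[2,3] (NP\PP)/(NP/PP)  lex  "clearly"
[3,4] NP/PP  lex  "plan"
[2,4] NP\PP  >  k=3
[1,4] NP  >  k=2
[0,4] S  >  k=1

[0,4] S   >
  [0,1] "liked" : S/NP
  [1,4] NP   >
    [1,2] NP/(NP\PP)   >T
      [1,2] "found" : PP
    [2,4] NP\PP   >
      [2,3] "clearly" : (NP\PP)/(NP/PP)
      [3,4] "plan" : NP/PP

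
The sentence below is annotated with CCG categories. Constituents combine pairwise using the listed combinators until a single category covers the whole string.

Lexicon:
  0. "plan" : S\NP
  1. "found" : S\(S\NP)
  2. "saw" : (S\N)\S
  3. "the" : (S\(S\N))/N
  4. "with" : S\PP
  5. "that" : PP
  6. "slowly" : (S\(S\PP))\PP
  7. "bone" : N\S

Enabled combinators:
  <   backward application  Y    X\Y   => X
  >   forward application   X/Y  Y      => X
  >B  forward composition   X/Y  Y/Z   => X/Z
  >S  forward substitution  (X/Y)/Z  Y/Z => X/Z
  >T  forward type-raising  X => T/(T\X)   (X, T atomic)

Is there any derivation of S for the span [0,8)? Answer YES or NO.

[0,8] S   <
  [0,3] S\N   <
    [0,2] S   <
      [0,1] "plan" : S\NP
      [1,2] "found" : S\(S\NP)
    [2,3] "saw" : (S\N)\S
  [3,8] S\(S\N)   >
    [3,4] "the" : (S\(S\N))/N
    [4,8] N   <
      [4,7] S   <
        [4,5] "with" : S\PP
        [5,7] S\(S\PP)   <
          [5,6] "that" : PP
          [6,7] "slowly" : (S\(S\PP))\PP
      [7,8] "bone" : N\S

YES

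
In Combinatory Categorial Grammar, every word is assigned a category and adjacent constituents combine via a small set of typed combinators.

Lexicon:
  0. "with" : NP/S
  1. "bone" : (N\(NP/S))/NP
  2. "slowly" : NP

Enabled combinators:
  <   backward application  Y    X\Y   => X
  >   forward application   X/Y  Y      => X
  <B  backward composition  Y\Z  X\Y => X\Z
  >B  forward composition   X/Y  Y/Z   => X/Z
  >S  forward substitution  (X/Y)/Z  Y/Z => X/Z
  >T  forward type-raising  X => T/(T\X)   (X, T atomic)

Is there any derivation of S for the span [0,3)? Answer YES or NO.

NO

NP/S (N\(NP/S))/NP NP
CKY chart[0,3] = {N, N/(N\N), NP/(NP\N), PP/(PP\N), S/(S\N)}; S ∉ chart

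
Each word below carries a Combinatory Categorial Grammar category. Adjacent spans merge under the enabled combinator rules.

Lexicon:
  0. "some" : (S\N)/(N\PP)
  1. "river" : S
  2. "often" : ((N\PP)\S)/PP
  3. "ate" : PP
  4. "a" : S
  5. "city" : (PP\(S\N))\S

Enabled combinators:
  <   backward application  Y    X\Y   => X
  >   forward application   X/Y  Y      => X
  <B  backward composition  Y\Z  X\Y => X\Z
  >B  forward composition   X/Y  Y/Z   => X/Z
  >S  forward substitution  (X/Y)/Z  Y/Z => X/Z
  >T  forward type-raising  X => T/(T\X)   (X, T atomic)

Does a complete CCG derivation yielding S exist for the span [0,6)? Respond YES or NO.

NO

(S\N)/(N\PP) S ((N\PP)\S)/PP PP S (PP\(S\N))\S
CKY chart[0,6] = {N/(N\PP), NP/(NP\PP), PP, PP/(PP\PP), S/(S\PP)}; S ∉ chart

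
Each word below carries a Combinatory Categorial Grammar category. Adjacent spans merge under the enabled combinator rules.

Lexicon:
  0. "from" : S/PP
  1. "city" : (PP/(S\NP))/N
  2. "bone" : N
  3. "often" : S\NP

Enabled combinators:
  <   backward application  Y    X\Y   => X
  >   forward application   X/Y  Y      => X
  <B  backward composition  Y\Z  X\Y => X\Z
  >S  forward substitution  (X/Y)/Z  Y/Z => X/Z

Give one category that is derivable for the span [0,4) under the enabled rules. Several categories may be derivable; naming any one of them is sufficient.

S

[0,4] S   >
  [0,1] "from" : S/PP
  [1,4] PP   >
    [1,3] PP/(S\NP)   >
      [1,2] "city" : (PP/(S\NP))/N
      [2,3] "bone" : N
    [3,4] "often" : S\NP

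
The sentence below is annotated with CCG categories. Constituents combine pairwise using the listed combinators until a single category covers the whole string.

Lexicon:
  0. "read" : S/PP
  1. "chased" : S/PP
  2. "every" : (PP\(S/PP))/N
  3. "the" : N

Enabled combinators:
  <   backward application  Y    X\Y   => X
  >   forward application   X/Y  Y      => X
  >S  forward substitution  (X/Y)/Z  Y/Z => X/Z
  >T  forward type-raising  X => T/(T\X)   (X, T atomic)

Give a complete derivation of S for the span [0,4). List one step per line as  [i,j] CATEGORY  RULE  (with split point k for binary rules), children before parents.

[0,1] S/PP  lex  "read"
[1,2] S/PP  lex  "chased"
[2,3] (PP\(S/PP))/N  lex  "every"
[3,4] N  lex  "the"
[2,4] PP\(S/PP)  >  k=3
[1,4] PP  <  k=2
[0,4] S  >  k=1

[0,4] S   >
  [0,1] "read" : S/PP
  [1,4] PP   <
    [1,2] "chased" : S/PP
    [2,4] PP\(S/PP)   >
      [2,3] "every" : (PP\(S/PP))/N
      [3,4] "the" : N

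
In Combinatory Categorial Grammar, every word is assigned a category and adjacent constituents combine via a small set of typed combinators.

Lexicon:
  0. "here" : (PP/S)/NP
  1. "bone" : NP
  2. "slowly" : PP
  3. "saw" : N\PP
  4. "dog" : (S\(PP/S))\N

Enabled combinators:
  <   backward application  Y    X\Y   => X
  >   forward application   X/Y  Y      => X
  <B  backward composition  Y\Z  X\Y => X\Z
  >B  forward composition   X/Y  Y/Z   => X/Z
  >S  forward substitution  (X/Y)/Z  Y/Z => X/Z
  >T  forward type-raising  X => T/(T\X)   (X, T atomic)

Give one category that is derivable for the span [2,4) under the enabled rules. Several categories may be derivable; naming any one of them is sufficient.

[0,5] S   <
  [0,2] PP/S   >
    [0,1] "here" : (PP/S)/NP
    [1,2] "bone" : NP
  [2,5] S\(PP/S)   <
    [2,4] N   <
      [2,3] "slowly" : PP
      [3,4] "saw" : N\PP
    [4,5] "dog" : (S\(PP/S))\N

N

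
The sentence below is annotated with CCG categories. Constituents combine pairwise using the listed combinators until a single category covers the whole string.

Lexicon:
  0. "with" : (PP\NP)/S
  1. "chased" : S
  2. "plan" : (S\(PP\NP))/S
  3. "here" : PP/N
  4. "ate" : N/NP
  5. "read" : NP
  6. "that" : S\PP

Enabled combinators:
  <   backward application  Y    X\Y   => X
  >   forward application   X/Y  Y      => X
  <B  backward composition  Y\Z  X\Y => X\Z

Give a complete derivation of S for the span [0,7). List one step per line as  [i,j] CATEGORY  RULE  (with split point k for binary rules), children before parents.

[0,1] (PP\NP)/S  lex  "with"
[1,2] S  lex  "chased"
[0,2] PP\NP  >  k=1
[2,3] (S\(PP\NP))/S  lex  "plan"
[3,4] PP/N  lex  "here"
[4,5] N/NP  lex  "ate"
[5,6] NP  lex  "read"
[4,6] N  >  k=5
[3,6] PP  >  k=4
[6,7] S\PP  lex  "that"
[3,7] S  <  k=6
[2,7] S\(PP\NP)  >  k=3
[0,7] S  <  k=2

[0,7] S   <
  [0,2] PP\NP   >
    [0,1] "with" : (PP\NP)/S
    [1,2] "chased" : S
  [2,7] S\(PP\NP)   >
    [2,3] "plan" : (S\(PP\NP))/S
    [3,7] S   <
      [3,6] PP   >
        [3,4] "here" : PP/N
        [4,6] N   >
          [4,5] "ate" : N/NP
          [5,6] "read" : NP
      [6,7] "that" : S\PP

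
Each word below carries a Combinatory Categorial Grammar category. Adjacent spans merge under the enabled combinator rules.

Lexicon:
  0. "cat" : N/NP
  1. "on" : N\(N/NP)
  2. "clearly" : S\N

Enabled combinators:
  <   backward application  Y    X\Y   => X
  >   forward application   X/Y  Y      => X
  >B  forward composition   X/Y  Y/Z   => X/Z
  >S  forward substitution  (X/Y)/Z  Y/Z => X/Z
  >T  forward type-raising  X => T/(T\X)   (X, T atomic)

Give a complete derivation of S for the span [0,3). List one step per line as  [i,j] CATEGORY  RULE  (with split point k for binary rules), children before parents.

[0,3] S   <
  [0,2] N   <
    [0,1] "cat" : N/NP
    [1,2] "on" : N\(N/NP)
  [2,3] "clearly" : S\N

[0,1] N/NP  lex  "cat"
[1,2] N\(N/NP)  lex  "on"
[0,2] N  <  k=1
[2,3] S\N  lex  "clearly"
[0,3] S  <  k=2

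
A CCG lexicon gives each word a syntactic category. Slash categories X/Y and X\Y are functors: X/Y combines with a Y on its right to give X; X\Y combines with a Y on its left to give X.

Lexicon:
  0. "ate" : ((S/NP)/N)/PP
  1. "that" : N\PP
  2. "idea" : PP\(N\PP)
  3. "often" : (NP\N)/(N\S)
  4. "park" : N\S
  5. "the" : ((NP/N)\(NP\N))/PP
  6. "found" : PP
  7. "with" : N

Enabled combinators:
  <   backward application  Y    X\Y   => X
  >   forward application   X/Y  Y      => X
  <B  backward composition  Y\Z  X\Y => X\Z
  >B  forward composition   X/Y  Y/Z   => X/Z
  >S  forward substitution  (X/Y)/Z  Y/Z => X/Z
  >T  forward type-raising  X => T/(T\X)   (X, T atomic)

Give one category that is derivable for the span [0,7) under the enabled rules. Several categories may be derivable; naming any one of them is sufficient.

[0,8] S   >
  [0,7] S/N   >S
    [0,3] (S/NP)/N   >
      [0,1] "ate" : ((S/NP)/N)/PP
      [1,3] PP   <
        [1,2] "that" : N\PP
        [2,3] "idea" : PP\(N\PP)
    [3,7] NP/N   <
      [3,5] NP\N   >
        [3,4] "often" : (NP\N)/(N\S)
        [4,5] "park" : N\S
      [5,7] (NP/N)\(NP\N)   >
        [5,6] "the" : ((NP/N)\(NP\N))/PP
        [6,7] "found" : PP
  [7,8] "with" : N

S/N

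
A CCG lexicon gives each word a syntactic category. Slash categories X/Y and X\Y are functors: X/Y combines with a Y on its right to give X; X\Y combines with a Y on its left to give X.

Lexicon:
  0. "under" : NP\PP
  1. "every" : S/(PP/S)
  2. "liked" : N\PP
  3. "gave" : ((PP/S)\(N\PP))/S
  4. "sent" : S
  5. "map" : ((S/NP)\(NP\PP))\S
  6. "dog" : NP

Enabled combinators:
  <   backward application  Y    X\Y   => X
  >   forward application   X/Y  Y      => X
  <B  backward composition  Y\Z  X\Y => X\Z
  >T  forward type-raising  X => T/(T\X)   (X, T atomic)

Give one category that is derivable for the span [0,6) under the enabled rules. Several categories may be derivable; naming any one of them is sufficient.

S/NP

[0,7] S   >
  [0,6] S/NP   <
    [0,1] "under" : NP\PP
    [1,6] (S/NP)\(NP\PP)   <
      [1,5] S   >
        [1,2] "every" : S/(PP/S)
        [2,5] PP/S   <
          [2,3] "liked" : N\PP
          [3,5] (PP/S)\(N\PP)   >
            [3,4] "gave" : ((PP/S)\(N\PP))/S
            [4,5] "sent" : S
      [5,6] "map" : ((S/NP)\(NP\PP))\S
  [6,7] "dog" : NP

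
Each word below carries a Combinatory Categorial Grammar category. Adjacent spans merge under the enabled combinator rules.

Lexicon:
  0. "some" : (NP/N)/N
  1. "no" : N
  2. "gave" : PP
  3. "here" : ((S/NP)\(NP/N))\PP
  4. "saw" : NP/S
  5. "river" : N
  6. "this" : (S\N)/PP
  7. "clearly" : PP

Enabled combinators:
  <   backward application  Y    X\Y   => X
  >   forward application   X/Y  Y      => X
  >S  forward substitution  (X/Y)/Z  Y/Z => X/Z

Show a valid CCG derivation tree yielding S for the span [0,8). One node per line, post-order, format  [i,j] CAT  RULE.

[0,1] (NP/N)/N  lex  "some"
[1,2] N  lex  "no"
[0,2] NP/N  >  k=1
[2,3] PP  lex  "gave"
[3,4] ((S/NP)\(NP/N))\PP  lex  "here"
[2,4] (S/NP)\(NP/N)  <  k=3
[0,4] S/NP  <  k=2
[4,5] NP/S  lex  "saw"
[5,6] N  lex  "river"
[6,7] (S\N)/PP  lex  "this"
[7,8] PP  lex  "clearly"
[6,8] S\N  >  k=7
[5,8] S  <  k=6
[4,8] NP  >  k=5
[0,8] S  >  k=4

[0,8] S   >
  [0,4] S/NP   <
    [0,2] NP/N   >
      [0,1] "some" : (NP/N)/N
      [1,2] "no" : N
    [2,4] (S/NP)\(NP/N)   <
      [2,3] "gave" : PP
      [3,4] "here" : ((S/NP)\(NP/N))\PP
  [4,8] NP   >
    [4,5] "saw" : NP/S
    [5,8] S   <
      [5,6] "river" : N
      [6,8] S\N   >
        [6,7] "this" : (S\N)/PP
        [7,8] "clearly" : PP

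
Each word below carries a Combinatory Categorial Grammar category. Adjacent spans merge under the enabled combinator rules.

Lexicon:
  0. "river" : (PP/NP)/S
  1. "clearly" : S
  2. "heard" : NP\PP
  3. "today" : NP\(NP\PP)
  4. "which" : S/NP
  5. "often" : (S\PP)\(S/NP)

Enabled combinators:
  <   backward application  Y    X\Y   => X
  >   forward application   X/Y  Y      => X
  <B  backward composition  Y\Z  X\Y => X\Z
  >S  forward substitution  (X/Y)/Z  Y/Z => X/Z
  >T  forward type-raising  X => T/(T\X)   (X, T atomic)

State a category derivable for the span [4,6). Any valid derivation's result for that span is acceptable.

[0,6] S   <
  [0,4] PP   >
    [0,2] PP/NP   >
      [0,1] "river" : (PP/NP)/S
      [1,2] "clearly" : S
    [2,4] NP   <
      [2,3] "heard" : NP\PP
      [3,4] "today" : NP\(NP\PP)
  [4,6] S\PP   <
    [4,5] "which" : S/NP
    [5,6] "often" : (S\PP)\(S/NP)

S\PP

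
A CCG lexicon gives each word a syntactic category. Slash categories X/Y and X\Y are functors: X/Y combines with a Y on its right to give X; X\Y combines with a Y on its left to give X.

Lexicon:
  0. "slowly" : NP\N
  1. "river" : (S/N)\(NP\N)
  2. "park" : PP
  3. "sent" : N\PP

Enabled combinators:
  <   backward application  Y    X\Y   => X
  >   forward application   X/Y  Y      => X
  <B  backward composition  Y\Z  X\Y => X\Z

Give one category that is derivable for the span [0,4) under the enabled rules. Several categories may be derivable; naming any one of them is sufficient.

[0,4] S   >
  [0,2] S/N   <
    [0,1] "slowly" : NP\N
    [1,2] "river" : (S/N)\(NP\N)
  [2,4] N   <
    [2,3] "park" : PP
    [3,4] "sent" : N\PP

S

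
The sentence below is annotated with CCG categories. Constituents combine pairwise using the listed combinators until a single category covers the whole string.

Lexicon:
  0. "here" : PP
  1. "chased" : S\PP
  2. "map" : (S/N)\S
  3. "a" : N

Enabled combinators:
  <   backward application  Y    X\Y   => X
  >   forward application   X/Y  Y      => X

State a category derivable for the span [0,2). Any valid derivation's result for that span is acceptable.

S

[0,4] S   >
  [0,3] S/N   <
    [0,2] S   <
      [0,1] "here" : PP
      [1,2] "chased" : S\PP
    [2,3] "map" : (S/N)\S
  [3,4] "a" : N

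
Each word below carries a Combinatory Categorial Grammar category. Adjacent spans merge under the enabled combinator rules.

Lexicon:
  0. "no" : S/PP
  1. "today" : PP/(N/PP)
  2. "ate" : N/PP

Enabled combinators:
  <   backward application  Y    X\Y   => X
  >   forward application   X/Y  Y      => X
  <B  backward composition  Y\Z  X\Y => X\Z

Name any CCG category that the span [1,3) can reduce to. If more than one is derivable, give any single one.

[0,3] S   >
  [0,1] "no" : S/PP
  [1,3] PP   >
    [1,2] "today" : PP/(N/PP)
    [2,3] "ate" : N/PP

PP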